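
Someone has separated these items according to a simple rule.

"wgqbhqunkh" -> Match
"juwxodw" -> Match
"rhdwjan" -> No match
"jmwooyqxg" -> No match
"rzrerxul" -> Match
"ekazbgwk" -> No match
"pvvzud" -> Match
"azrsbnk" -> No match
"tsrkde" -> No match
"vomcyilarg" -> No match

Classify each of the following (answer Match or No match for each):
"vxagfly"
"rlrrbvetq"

No match, No match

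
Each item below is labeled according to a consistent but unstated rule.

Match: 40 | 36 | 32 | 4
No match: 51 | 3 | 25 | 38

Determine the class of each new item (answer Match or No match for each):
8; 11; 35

Match, No match, No match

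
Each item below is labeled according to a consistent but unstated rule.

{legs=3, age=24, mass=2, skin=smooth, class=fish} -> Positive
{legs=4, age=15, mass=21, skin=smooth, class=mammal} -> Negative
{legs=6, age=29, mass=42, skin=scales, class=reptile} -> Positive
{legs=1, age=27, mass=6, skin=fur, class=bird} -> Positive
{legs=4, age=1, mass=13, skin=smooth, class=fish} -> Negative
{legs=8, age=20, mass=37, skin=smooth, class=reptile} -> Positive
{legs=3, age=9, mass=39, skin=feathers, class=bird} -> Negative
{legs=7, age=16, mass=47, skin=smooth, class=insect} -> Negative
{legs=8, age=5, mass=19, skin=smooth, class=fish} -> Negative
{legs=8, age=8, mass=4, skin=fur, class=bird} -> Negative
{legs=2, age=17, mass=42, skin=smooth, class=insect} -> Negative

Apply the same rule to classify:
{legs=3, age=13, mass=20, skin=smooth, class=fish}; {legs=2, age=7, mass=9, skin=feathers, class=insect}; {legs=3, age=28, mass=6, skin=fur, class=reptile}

Negative, Negative, Positive

The pattern is that an item is 'Positive' exactly when: age ≥ 20.
Negative: {legs=3, age=13, mass=20, skin=smooth, class=fish}, since age = 13. Negative: {legs=2, age=7, mass=9, skin=feathers, class=insect}, since age = 7. Positive: {legs=3, age=28, mass=6, skin=fur, class=reptile}, since age = 28.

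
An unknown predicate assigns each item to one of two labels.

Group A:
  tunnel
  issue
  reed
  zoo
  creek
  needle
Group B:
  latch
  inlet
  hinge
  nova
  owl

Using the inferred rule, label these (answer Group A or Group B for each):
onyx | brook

Group B, Group A

The rule appears to be: has a double letter.
onyx: no doubled letter — fails this test, so Group B.
brook: 'oo' doubled — passes, so Group A.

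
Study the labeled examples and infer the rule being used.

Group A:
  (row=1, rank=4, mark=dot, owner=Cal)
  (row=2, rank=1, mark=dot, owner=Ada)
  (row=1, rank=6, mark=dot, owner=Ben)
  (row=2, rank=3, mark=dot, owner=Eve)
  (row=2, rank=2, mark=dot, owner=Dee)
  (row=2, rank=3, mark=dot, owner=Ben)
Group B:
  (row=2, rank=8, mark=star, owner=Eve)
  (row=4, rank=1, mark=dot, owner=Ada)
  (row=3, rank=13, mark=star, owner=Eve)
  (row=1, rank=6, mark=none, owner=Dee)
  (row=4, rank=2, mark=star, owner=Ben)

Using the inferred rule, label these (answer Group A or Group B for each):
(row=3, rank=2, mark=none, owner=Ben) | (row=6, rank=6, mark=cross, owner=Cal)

Rule: mark is dot AND row ≤ 2. This holds for each 'Group A' example and fails for each 'Group B' one.
(row=3, rank=2, mark=none, owner=Ben): mark is none, row = 3, does not satisfy this → Group B. (row=6, rank=6, mark=cross, owner=Cal): mark is cross, row = 6, does not satisfy this → Group B.

Group B, Group B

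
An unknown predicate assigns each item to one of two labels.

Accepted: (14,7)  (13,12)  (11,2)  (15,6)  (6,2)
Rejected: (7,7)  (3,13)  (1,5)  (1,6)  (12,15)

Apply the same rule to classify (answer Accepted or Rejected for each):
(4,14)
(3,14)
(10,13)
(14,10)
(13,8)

The pattern is that an item is 'Accepted' exactly when: first > second.
(4,14): 4 < 14 — does not fit, so Rejected. (3,14): 3 < 14 — does not fit, so Rejected. (10,13): 10 < 13 — does not fit, so Rejected. (14,10): 14 > 10 — meets the rule, so Accepted. (13,8): 13 > 8 — meets the rule, so Accepted.

Rejected, Rejected, Rejected, Accepted, Accepted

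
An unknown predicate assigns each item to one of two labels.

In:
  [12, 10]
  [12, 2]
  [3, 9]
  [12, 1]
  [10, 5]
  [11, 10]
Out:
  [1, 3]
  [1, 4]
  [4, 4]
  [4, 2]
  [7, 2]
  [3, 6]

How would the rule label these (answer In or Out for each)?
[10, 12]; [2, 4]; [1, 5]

In, Out, Out

The classifier is using: sum ≥ 12.
In: [10, 12], since 10+12 = 22. Out: [2, 4], since 2+4 = 6. Out: [1, 5], since 1+5 = 6.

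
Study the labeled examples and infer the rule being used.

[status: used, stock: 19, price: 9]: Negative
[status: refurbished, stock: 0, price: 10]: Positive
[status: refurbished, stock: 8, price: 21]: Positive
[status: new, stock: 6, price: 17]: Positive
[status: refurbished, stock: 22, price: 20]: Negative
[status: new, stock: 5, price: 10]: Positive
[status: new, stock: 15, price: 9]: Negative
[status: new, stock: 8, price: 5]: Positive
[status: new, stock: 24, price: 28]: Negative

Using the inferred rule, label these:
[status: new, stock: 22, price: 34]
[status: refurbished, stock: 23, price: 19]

Negative, Negative

Rule: stock ≤ 8. This holds for each 'Positive' example and fails for each 'Negative' one.
Negative: [status: new, stock: 22, price: 34], since stock = 22. Negative: [status: refurbished, stock: 23, price: 19], since stock = 23.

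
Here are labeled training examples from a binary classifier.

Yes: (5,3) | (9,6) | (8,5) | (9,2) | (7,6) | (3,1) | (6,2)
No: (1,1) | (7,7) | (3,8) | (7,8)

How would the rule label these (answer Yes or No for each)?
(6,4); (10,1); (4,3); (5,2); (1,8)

Yes, Yes, Yes, Yes, No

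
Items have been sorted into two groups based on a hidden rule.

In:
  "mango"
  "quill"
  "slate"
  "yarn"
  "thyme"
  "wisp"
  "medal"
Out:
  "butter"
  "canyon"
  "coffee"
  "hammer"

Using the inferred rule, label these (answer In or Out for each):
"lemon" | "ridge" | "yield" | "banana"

In, In, In, Out

Every 'In' example satisfies: length ≤ 5. None of the 'Out' examples do.
"lemon" — length 5, hence In.
"ridge" — length 5, hence In.
"yield" — length 5, hence In.
"banana" — length 6, hence Out.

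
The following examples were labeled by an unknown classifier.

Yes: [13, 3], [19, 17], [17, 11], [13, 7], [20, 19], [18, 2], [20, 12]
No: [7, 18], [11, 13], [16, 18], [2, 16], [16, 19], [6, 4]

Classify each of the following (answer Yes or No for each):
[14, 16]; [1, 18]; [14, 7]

No, No, Yes

The rule appears to be: first > second AND sum ≥ 16.
No: [14, 16], since 14 < 16, 14+16 = 30. No: [1, 18], since 1 < 18, 1+18 = 19. Yes: [14, 7], since 14 > 7, 14+7 = 21.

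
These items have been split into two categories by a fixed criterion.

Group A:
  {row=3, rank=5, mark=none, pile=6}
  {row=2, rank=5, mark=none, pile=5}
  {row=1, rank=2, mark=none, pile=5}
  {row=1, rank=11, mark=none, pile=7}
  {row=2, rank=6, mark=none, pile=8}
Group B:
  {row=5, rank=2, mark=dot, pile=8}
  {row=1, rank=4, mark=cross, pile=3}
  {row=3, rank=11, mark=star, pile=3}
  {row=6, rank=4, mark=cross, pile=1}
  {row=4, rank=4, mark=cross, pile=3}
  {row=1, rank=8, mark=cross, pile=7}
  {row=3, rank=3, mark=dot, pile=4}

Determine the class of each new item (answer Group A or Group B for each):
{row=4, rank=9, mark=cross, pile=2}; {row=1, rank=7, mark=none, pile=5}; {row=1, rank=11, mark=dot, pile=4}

Every 'Group A' example satisfies: mark is none. None of the 'Group B' examples do.

Group B, Group A, Group B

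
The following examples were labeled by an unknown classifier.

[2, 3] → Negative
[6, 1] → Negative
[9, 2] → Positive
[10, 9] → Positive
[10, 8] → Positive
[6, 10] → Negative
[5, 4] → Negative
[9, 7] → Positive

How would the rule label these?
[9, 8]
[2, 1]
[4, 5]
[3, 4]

One predicate separates the groups cleanly: first ≥ 7.
[9, 8] — first 9, hence Positive.
[2, 1] — first 2, hence Negative.
[4, 5] — first 4, hence Negative.
[3, 4] — first 3, hence Negative.

Positive, Negative, Negative, Negative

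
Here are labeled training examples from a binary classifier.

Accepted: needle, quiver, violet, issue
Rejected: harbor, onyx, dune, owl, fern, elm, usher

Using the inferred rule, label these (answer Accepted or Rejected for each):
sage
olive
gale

The pattern is that an item is 'Accepted' exactly when: has ≥ 3 vowels.
Rejected: sage, since 2 vowels.
Accepted: olive, since 3 vowels.
Rejected: gale, since 2 vowels.

Rejected, Accepted, Rejected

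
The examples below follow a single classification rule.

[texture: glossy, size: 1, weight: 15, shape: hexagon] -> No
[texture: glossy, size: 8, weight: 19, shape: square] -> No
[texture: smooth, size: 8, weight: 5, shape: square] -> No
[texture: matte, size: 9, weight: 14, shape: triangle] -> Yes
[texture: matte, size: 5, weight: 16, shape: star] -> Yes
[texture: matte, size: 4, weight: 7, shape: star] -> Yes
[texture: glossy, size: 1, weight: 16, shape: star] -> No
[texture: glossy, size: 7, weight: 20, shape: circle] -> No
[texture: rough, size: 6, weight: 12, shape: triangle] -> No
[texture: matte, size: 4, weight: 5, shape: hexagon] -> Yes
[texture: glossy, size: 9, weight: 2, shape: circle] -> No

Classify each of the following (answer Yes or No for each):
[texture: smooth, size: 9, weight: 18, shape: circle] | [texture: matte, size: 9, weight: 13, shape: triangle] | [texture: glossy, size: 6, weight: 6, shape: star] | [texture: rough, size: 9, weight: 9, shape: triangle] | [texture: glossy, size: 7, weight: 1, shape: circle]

The simplest hypothesis consistent with all the labels is: texture is matte.
[texture: smooth, size: 9, weight: 18, shape: circle]: texture is smooth — fails the rule, so No.
[texture: matte, size: 9, weight: 13, shape: triangle]: texture is matte — fits, so Yes.
[texture: glossy, size: 6, weight: 6, shape: star]: texture is glossy — fails the rule, so No.
[texture: rough, size: 9, weight: 9, shape: triangle]: texture is rough — fails the rule, so No.
[texture: glossy, size: 7, weight: 1, shape: circle]: texture is glossy — fails the rule, so No.

No, Yes, No, No, No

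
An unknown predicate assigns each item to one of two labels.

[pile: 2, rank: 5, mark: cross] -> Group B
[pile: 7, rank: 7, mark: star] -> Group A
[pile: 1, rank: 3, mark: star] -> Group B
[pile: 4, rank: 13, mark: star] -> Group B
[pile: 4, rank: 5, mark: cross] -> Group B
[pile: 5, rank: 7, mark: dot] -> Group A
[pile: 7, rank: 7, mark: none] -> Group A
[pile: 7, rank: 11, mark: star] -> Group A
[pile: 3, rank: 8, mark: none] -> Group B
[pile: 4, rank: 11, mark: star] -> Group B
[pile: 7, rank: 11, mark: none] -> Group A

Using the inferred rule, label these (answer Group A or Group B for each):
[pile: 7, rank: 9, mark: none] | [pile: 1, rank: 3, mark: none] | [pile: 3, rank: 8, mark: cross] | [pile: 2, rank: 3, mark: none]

The simplest hypothesis consistent with all the labels is: pile ≥ 5.

Group A, Group B, Group B, Group B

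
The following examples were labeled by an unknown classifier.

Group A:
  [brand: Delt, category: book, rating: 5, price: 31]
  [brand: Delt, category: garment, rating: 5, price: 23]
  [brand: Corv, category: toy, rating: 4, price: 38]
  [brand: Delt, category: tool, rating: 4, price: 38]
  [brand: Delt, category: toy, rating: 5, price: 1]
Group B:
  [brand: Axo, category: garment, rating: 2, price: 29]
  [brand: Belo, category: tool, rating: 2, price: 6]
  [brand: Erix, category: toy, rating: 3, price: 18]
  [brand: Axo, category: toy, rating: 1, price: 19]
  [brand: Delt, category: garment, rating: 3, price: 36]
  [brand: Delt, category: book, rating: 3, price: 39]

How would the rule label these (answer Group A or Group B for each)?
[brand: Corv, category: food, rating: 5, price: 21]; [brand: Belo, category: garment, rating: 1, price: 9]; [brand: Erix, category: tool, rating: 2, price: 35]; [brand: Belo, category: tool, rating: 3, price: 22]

Group A, Group B, Group B, Group B

The pattern is that an item is 'Group A' exactly when: rating ≥ 4.
Group A: [brand: Corv, category: food, rating: 5, price: 21], since rating = 5.
Group B: [brand: Belo, category: garment, rating: 1, price: 9], since rating = 1.
Group B: [brand: Erix, category: tool, rating: 2, price: 35], since rating = 2.
Group B: [brand: Belo, category: tool, rating: 3, price: 22], since rating = 3.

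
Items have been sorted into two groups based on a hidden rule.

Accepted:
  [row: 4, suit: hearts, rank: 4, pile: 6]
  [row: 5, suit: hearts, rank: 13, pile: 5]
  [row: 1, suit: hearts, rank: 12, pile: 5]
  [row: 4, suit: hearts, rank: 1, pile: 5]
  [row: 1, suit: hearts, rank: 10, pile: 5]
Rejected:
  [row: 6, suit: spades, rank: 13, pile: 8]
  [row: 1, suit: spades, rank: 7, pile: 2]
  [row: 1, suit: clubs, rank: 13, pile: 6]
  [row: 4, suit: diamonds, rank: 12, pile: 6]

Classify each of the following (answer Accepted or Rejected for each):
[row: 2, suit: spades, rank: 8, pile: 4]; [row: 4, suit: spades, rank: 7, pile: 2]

The distinguishing property — suit is hearts — holds for all the 'Accepted' cases and none of the 'Rejected' cases.
[row: 2, suit: spades, rank: 8, pile: 4]: suit is spades — fails the rule, so Rejected. [row: 4, suit: spades, rank: 7, pile: 2]: suit is spades — fails the rule, so Rejected.

Rejected, Rejected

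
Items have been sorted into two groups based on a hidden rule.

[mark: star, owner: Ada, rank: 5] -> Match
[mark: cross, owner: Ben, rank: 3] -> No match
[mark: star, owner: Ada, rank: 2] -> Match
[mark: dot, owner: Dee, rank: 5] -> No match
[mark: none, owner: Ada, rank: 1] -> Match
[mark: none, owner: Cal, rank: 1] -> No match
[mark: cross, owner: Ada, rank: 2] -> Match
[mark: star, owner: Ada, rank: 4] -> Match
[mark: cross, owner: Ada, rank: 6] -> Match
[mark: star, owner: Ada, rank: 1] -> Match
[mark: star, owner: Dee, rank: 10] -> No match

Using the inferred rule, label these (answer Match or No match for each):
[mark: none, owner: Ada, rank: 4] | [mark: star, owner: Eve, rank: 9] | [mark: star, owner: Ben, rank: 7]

Match, No match, No match

The common property of the 'Match' items is: owner is Ada. No 'No match' item has it.
[mark: none, owner: Ada, rank: 4] — owner is Ada, hence Match. [mark: star, owner: Eve, rank: 9] — owner is Eve, hence No match. [mark: star, owner: Ben, rank: 7] — owner is Ben, hence No match.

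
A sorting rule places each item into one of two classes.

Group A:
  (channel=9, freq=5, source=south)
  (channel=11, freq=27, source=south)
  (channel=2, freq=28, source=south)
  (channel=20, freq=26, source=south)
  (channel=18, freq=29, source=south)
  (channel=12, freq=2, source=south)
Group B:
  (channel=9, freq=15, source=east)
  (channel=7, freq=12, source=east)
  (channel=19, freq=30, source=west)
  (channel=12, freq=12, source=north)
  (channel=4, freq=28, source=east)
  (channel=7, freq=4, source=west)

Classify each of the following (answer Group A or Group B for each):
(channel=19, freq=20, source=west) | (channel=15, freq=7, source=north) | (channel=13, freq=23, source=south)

The pattern is that an item is 'Group A' exactly when: source is south.
(channel=19, freq=20, source=west) — source is west, hence Group B. (channel=15, freq=7, source=north) — source is north, hence Group B. (channel=13, freq=23, source=south) — source is south, hence Group A.

Group B, Group B, Group A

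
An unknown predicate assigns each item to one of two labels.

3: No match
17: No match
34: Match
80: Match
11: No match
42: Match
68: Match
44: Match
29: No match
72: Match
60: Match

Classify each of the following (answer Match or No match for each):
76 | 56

Match, Match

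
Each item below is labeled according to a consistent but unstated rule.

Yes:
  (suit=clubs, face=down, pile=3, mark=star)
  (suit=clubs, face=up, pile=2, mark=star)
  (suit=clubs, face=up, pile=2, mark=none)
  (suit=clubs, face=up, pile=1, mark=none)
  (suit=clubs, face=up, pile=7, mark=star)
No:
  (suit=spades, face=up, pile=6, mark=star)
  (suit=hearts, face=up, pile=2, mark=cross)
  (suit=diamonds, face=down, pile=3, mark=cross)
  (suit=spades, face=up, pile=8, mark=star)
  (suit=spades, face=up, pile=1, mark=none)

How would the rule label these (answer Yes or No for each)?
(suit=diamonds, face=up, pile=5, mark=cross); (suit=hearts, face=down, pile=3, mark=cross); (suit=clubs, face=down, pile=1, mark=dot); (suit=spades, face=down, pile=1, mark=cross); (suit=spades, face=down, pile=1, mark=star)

The classifier is using: suit is clubs.
(suit=diamonds, face=up, pile=5, mark=cross): suit is diamonds, lacks this property → No.
(suit=hearts, face=down, pile=3, mark=cross): suit is hearts, lacks this property → No.
(suit=clubs, face=down, pile=1, mark=dot): suit is clubs, has this property → Yes.
(suit=spades, face=down, pile=1, mark=cross): suit is spades, lacks this property → No.
(suit=spades, face=down, pile=1, mark=star): suit is spades, lacks this property → No.

No, No, Yes, No, No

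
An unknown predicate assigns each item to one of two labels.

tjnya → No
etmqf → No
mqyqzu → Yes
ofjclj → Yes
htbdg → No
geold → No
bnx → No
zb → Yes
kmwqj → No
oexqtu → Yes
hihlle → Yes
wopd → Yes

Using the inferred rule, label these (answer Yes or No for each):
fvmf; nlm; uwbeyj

Yes, No, Yes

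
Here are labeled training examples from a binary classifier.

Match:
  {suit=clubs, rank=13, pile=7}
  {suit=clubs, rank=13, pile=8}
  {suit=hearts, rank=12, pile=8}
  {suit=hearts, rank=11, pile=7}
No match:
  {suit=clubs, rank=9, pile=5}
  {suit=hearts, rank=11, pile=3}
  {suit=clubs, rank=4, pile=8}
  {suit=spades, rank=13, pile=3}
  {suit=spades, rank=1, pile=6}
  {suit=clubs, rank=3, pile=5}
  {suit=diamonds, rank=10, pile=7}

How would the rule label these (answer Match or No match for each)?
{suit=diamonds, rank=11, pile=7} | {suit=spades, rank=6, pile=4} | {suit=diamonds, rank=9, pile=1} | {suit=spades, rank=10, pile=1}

The distinguishing property — rank ≥ 11 AND pile ≥ 5 — holds for all the 'Match' cases and none of the 'No match' cases.
{suit=diamonds, rank=11, pile=7} — rank = 11, pile = 7, hence Match. {suit=spades, rank=6, pile=4} — rank = 6, pile = 4, hence No match. {suit=diamonds, rank=9, pile=1} — rank = 9, pile = 1, hence No match. {suit=spades, rank=10, pile=1} — rank = 10, pile = 1, hence No match.

Match, No match, No match, No match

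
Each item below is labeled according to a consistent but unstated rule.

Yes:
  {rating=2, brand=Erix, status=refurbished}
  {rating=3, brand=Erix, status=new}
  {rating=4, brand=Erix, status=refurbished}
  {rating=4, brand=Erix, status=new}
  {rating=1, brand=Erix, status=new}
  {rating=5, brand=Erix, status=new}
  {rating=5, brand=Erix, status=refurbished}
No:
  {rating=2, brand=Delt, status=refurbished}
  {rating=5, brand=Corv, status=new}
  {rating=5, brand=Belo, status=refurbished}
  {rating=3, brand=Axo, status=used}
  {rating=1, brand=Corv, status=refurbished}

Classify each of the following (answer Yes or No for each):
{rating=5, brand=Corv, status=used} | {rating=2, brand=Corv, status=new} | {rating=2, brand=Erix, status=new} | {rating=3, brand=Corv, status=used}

Looking at the examples, the only property every 'Yes' case has and every 'No' case lacks is: brand is Erix.
{rating=5, brand=Corv, status=used}: brand is Corv, fails the rule → No. {rating=2, brand=Corv, status=new}: brand is Corv, fails the rule → No. {rating=2, brand=Erix, status=new}: brand is Erix, has this property → Yes. {rating=3, brand=Corv, status=used}: brand is Corv, fails the rule → No.

No, No, Yes, No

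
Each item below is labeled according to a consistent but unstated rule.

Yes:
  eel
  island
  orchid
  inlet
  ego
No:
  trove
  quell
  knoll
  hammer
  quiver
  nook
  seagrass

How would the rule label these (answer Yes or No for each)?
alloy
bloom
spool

Yes, No, No

'Yes' ⟺ starts with a vowel.
alloy: starts with 'a' — meets the rule, so Yes. bloom: starts with 'b' — lacks this property, so No. spool: starts with 's' — lacks this property, so No.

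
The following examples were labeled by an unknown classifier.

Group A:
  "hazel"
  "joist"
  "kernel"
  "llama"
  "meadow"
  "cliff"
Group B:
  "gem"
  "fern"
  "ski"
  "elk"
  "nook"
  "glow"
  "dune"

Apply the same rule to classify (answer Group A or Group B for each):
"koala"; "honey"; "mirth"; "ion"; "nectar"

Group A, Group A, Group A, Group B, Group A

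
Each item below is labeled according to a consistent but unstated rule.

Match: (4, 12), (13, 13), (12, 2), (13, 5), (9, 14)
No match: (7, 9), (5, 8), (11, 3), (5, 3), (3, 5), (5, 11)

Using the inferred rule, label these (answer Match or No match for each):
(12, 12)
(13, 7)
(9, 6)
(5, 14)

Match, Match, No match, Match

Rule: max ≥ 12. This holds for each 'Match' example and fails for each 'No match' one.
(12, 12) → max 12 → Match.
(13, 7) → max 13 → Match.
(9, 6) → max 9 → No match.
(5, 14) → max 14 → Match.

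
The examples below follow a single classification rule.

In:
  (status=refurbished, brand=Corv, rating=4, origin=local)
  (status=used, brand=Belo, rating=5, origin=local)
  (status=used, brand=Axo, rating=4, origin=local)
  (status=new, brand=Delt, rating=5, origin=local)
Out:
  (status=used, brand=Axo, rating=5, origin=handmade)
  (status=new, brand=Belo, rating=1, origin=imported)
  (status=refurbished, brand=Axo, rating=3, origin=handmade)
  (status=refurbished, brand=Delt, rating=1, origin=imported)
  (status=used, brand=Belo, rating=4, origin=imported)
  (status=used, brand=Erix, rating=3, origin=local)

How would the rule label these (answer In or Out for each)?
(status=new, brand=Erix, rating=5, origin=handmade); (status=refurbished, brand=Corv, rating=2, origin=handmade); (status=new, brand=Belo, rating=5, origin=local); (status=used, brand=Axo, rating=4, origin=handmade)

Out, Out, In, Out

The simplest hypothesis consistent with all the labels is: origin is local AND rating ≥ 4.
(status=new, brand=Erix, rating=5, origin=handmade) → origin is handmade, rating = 5 → Out. (status=refurbished, brand=Corv, rating=2, origin=handmade) → origin is handmade, rating = 2 → Out. (status=new, brand=Belo, rating=5, origin=local) → origin is local, rating = 5 → In. (status=used, brand=Axo, rating=4, origin=handmade) → origin is handmade, rating = 4 → Out.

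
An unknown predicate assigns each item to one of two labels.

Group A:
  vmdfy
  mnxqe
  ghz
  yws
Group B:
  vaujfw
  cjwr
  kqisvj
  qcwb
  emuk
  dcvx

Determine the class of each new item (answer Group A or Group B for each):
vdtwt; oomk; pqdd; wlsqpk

Group A, Group B, Group B, Group B

The rule appears to be: odd length.
vdtwt: Group A (length 5).
oomk: Group B (length 4).
pqdd: Group B (length 4).
wlsqpk: Group B (length 6).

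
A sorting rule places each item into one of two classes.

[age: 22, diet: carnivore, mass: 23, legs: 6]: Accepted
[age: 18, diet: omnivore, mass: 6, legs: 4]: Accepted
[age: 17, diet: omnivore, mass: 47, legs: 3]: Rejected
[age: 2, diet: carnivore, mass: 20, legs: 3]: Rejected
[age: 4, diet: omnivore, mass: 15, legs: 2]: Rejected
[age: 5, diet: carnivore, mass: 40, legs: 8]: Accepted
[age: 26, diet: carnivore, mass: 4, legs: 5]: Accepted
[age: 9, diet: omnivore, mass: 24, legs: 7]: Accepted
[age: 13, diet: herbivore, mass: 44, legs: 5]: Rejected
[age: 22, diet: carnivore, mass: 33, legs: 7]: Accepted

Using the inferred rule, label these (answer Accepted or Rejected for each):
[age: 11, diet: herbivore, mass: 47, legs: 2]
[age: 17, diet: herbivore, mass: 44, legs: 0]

Rejected, Rejected

The rule appears to be: age ≥ 5 AND mass ≤ 40.
Rejected: [age: 11, diet: herbivore, mass: 47, legs: 2], since age = 11, mass = 47.
Rejected: [age: 17, diet: herbivore, mass: 44, legs: 0], since age = 17, mass = 44.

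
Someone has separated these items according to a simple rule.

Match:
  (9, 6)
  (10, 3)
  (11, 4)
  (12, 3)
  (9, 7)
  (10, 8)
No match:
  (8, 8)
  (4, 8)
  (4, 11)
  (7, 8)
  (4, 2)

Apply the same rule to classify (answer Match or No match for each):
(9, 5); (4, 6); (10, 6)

Match, No match, Match

'Match' ⟺ first ≥ 9.
(9, 5) → first 9 → Match.
(4, 6) → first 4 → No match.
(10, 6) → first 10 → Match.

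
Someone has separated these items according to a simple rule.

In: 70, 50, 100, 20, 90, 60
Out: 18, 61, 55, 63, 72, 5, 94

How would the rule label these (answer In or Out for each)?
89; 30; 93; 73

Out, In, Out, Out

The classifier is using: multiple of 10.
Out: 89, since 89 = 10·8 + 9. In: 30, since 30 = 10·3. Out: 93, since 93 = 10·9 + 3. Out: 73, since 73 = 10·7 + 3.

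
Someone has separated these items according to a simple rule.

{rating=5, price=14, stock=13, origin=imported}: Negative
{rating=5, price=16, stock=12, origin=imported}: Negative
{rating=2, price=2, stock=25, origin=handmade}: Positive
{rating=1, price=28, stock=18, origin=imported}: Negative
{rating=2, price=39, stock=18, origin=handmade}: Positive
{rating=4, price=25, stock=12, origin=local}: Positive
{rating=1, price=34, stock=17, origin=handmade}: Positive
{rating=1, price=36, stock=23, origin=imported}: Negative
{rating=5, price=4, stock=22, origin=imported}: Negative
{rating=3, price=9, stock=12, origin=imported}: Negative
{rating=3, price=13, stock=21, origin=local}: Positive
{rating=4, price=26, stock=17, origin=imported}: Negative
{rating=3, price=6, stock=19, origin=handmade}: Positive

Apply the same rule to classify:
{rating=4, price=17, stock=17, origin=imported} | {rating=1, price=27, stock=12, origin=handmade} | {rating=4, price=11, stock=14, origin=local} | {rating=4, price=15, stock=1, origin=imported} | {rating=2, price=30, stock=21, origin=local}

Comparing the two groups points to one rule — origin is not imported.
{rating=4, price=17, stock=17, origin=imported}: origin is imported — fails this test, so Negative. {rating=1, price=27, stock=12, origin=handmade}: origin is handmade — meets the rule, so Positive. {rating=4, price=11, stock=14, origin=local}: origin is local — meets the rule, so Positive. {rating=4, price=15, stock=1, origin=imported}: origin is imported — fails this test, so Negative. {rating=2, price=30, stock=21, origin=local}: origin is local — meets the rule, so Positive.

Negative, Positive, Positive, Negative, Positive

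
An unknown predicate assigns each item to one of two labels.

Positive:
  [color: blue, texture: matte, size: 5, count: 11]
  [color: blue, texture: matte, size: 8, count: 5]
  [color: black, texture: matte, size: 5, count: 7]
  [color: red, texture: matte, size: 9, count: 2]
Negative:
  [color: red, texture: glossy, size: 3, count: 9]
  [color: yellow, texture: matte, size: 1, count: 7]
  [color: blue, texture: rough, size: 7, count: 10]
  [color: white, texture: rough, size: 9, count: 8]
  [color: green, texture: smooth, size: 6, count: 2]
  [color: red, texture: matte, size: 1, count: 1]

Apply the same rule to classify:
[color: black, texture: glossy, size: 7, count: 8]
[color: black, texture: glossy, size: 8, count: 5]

The rule appears to be: texture is matte AND size ≥ 3.

Negative, Negative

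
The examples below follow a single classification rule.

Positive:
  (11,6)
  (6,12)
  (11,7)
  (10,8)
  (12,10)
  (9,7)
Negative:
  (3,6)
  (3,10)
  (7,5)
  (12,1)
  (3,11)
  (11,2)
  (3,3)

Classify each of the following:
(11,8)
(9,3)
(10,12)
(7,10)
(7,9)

A rule that fits every label: sum ≥ 16 — true of each 'Positive' example, false of each 'Negative' one.

Positive, Negative, Positive, Positive, Positive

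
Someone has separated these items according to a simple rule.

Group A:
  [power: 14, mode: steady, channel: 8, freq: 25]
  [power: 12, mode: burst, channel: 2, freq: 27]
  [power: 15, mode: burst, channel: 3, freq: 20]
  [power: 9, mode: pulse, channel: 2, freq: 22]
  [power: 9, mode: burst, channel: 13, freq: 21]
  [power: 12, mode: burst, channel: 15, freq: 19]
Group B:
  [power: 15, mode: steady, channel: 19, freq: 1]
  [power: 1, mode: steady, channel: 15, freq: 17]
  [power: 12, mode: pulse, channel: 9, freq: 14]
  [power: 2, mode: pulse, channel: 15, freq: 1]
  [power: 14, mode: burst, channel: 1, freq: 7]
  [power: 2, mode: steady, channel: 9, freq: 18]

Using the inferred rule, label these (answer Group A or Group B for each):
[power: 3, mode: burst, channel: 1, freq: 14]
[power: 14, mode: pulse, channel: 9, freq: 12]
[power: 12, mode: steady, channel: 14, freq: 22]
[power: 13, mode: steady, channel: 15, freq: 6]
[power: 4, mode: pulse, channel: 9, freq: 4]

Every 'Group A' example satisfies: freq ≥ 19. None of the 'Group B' examples do.
Group B: [power: 3, mode: burst, channel: 1, freq: 14], since freq = 14.
Group B: [power: 14, mode: pulse, channel: 9, freq: 12], since freq = 12.
Group A: [power: 12, mode: steady, channel: 14, freq: 22], since freq = 22.
Group B: [power: 13, mode: steady, channel: 15, freq: 6], since freq = 6.
Group B: [power: 4, mode: pulse, channel: 9, freq: 4], since freq = 4.

Group B, Group B, Group A, Group B, Group B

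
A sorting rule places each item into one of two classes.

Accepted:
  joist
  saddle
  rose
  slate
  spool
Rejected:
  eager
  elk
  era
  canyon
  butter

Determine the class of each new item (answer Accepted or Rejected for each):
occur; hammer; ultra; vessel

Looking at the examples, the only property every 'Accepted' case has and every 'Rejected' case lacks is: contains 's'.

Rejected, Rejected, Rejected, Accepted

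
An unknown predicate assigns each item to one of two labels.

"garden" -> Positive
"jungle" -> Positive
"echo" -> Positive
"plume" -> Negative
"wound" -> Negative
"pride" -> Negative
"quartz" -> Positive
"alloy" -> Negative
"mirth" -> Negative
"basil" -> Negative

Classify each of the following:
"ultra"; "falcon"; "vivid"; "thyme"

Negative, Positive, Negative, Negative

The simplest hypothesis consistent with all the labels is: even length.
Negative: "ultra", since length 5.
Positive: "falcon", since length 6.
Negative: "vivid", since length 5.
Negative: "thyme", since length 5.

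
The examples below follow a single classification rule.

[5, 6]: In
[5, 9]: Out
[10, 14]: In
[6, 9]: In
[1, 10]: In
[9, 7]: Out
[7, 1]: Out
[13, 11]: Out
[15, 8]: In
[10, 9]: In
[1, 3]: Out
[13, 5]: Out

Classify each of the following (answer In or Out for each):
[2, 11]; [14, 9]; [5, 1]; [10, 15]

In, In, Out, In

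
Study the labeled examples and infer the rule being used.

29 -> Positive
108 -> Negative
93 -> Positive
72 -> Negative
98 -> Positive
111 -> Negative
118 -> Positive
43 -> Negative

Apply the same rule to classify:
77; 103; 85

Positive, Negative, Positive

'Positive' ⟺ digit sum ≥ 10.
77: Positive (digit sum 7+7 = 14).
103: Negative (digit sum 1+0+3 = 4).
85: Positive (digit sum 8+5 = 13).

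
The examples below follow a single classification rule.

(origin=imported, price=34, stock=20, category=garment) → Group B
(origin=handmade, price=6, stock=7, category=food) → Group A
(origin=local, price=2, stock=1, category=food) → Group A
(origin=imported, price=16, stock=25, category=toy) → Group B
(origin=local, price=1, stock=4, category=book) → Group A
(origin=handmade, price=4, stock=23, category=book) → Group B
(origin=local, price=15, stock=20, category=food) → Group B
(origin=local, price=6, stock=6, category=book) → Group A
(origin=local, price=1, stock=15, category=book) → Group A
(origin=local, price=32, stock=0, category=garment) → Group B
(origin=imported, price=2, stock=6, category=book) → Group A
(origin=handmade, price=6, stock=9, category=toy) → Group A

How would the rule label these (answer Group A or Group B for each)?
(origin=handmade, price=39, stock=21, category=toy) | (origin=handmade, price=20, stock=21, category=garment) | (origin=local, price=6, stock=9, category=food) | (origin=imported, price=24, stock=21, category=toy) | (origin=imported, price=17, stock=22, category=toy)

Group B, Group B, Group A, Group B, Group B

The simplest hypothesis consistent with all the labels is: stock ≤ 15 AND price ≤ 6.
(origin=handmade, price=39, stock=21, category=toy) → stock = 21, price = 39 → Group B. (origin=handmade, price=20, stock=21, category=garment) → stock = 21, price = 20 → Group B. (origin=local, price=6, stock=9, category=food) → stock = 9, price = 6 → Group A. (origin=imported, price=24, stock=21, category=toy) → stock = 21, price = 24 → Group B. (origin=imported, price=17, stock=22, category=toy) → stock = 22, price = 17 → Group B.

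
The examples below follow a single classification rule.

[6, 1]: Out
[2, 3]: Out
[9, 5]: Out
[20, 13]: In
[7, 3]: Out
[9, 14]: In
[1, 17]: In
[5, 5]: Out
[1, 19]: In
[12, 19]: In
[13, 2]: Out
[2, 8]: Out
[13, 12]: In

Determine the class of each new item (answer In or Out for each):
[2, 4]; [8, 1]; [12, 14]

Out, Out, In

The classifier is using: sum ≥ 18.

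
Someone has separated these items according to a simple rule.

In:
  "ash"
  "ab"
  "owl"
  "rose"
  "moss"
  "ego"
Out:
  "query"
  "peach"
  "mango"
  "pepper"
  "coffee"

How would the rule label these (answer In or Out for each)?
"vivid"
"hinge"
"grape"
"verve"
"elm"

Out, Out, Out, Out, In

'In' ⟺ length ≤ 4.
"vivid": length 5, lacks this property → Out. "hinge": length 5, lacks this property → Out. "grape": length 5, lacks this property → Out. "verve": length 5, lacks this property → Out. "elm": length 3, meets the rule → In.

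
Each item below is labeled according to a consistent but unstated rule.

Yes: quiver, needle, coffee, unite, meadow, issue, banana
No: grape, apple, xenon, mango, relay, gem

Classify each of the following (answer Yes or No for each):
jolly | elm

No, No

Rule: has ≥ 3 vowels. This holds for each 'Yes' example and fails for each 'No' one.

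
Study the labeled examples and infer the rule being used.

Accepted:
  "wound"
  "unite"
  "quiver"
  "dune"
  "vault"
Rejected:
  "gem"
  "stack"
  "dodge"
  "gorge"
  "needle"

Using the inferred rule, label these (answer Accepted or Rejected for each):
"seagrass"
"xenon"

Rejected, Rejected

The pattern is that an item is 'Accepted' exactly when: contains 'u'.
"seagrass": no 'u' — fails the rule, so Rejected.
"xenon": no 'u' — fails the rule, so Rejected.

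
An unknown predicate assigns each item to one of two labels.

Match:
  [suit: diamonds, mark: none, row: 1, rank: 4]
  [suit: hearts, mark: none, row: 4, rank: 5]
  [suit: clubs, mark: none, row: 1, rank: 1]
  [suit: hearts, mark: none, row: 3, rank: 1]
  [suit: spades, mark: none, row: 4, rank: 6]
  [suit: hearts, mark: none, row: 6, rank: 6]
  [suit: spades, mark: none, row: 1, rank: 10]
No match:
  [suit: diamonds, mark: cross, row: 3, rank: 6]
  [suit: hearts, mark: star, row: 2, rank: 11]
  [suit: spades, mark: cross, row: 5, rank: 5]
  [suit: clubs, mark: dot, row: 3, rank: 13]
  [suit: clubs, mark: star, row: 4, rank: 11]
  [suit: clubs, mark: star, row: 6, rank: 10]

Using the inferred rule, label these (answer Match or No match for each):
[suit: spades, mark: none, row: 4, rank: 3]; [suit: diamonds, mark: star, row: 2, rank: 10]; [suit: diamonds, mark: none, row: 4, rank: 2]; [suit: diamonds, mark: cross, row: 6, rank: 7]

Match, No match, Match, No match

The pattern is that an item is 'Match' exactly when: mark is none.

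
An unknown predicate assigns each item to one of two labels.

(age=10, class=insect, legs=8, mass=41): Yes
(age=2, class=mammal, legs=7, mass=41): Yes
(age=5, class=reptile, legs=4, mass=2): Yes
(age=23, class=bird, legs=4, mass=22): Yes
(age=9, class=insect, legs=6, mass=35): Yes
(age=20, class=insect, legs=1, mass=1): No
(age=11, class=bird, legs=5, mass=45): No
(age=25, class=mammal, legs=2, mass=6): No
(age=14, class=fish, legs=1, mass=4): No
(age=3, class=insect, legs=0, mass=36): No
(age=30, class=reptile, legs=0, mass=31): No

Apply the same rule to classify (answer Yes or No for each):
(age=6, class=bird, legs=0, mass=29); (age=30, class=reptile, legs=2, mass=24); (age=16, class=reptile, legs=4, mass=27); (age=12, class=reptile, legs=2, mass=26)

No, No, Yes, No

All 'Yes' examples share one property — mass ≤ 41 AND legs ≥ 4 — and every 'No' example lacks it.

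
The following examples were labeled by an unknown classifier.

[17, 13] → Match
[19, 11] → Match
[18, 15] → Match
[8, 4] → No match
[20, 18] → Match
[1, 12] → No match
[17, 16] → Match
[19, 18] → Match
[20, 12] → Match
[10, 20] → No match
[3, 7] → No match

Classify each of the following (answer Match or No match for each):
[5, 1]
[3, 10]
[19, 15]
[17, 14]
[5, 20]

No match, No match, Match, Match, No match

The distinguishing property — first ≥ 11 — holds for all the 'Match' cases and none of the 'No match' cases.
[5, 1]: No match (first 5). [3, 10]: No match (first 3). [19, 15]: Match (first 19). [17, 14]: Match (first 17). [5, 20]: No match (first 5).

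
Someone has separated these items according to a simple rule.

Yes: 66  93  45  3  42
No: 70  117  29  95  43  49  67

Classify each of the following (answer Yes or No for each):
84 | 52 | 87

One predicate separates the groups cleanly: multiple of 3 AND at most 93.
84: 84 = 3·28, 84 ≤ 93 — has this property, so Yes. 52: 52 = 3·17 + 1, 52 ≤ 93 — fails the rule, so No. 87: 87 = 3·29, 87 ≤ 93 — has this property, so Yes.

Yes, No, Yes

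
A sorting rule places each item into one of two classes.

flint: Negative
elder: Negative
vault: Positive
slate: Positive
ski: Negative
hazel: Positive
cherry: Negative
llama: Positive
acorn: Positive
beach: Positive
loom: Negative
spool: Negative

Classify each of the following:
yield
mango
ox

Negative, Positive, Negative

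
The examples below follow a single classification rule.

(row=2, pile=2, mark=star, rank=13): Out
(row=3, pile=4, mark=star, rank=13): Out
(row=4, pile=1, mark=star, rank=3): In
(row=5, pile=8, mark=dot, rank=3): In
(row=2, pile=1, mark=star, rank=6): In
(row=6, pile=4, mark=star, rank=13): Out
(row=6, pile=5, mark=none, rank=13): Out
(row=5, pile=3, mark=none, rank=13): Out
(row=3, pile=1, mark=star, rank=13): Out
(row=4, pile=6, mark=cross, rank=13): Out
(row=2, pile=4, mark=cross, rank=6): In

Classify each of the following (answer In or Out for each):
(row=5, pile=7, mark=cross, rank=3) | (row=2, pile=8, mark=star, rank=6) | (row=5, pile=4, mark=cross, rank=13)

In, In, Out

The simplest hypothesis consistent with all the labels is: rank ≤ 6.
(row=5, pile=7, mark=cross, rank=3) → rank = 3 → In. (row=2, pile=8, mark=star, rank=6) → rank = 6 → In. (row=5, pile=4, mark=cross, rank=13) → rank = 13 → Out.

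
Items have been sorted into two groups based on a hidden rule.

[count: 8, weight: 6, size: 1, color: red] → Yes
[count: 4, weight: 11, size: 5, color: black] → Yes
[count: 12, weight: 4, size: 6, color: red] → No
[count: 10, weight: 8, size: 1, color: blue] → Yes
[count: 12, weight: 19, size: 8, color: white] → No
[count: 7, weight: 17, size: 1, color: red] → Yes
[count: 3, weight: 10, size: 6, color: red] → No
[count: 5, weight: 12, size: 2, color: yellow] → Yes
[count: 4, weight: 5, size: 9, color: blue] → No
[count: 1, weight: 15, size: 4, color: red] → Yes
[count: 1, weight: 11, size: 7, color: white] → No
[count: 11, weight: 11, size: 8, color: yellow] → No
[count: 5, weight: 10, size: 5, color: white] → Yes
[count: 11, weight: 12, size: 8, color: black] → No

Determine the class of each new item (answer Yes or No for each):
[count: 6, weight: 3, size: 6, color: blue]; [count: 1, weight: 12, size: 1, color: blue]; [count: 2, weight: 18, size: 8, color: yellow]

No, Yes, No

The distinguishing property — size ≤ 5 — holds for all the 'Yes' cases and none of the 'No' cases.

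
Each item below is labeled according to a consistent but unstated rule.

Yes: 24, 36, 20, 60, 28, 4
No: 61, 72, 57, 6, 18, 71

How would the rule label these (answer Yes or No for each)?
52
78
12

Yes, No, Yes

'Yes' ⟺ multiple of 4 AND at most 60.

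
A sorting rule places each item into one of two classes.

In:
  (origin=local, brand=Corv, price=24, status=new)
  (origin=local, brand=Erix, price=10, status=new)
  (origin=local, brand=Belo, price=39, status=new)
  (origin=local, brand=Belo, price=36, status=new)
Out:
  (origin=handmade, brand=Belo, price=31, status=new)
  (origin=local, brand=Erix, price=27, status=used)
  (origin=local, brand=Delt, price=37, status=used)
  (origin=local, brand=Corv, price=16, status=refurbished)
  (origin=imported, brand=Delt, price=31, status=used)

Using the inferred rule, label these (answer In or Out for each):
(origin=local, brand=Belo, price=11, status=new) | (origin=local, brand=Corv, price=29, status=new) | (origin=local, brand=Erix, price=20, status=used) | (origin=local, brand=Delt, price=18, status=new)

In, In, Out, In

Every 'In' example satisfies: status is new AND origin is local. None of the 'Out' examples do.
(origin=local, brand=Belo, price=11, status=new): status is new, origin is local, checks out → In.
(origin=local, brand=Corv, price=29, status=new): status is new, origin is local, checks out → In.
(origin=local, brand=Erix, price=20, status=used): status is used, origin is local, doesn't qualify → Out.
(origin=local, brand=Delt, price=18, status=new): status is new, origin is local, checks out → In.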